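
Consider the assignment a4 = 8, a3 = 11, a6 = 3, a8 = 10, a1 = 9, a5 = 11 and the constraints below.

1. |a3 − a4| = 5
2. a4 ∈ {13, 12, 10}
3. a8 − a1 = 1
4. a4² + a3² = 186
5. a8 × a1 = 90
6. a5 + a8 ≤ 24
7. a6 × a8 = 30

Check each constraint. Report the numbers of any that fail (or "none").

Violated: 1, 2, 4.

1. |11 − 8| = 3, not 5 — fails.
2. a4 = 8 is not in {13, 12, 10} — fails.
3. a8 − a1 = 10 − 9 = 1 — holds.
4. a4² + a3² = 8² + 11² = 64 + 121 = 185, not 186 — fails.
5. a8 × a1 = 10 × 9 = 90 — holds.
6. a5 + a8 = 11 + 10 = 21; 21 ≤ 24 — holds.
7. a6 × a8 = 3 × 10 = 30 — holds.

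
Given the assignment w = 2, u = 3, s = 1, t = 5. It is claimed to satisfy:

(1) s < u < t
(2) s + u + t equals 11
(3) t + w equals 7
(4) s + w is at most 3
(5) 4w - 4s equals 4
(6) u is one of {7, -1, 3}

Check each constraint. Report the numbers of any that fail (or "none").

(1) values 1 < 3 < 5  holds
(2) s + u + t = 1 + 3 + 5 = 9, not 11  fails
(3) t + w = 5 + 2 = 7  holds
(4) s + w = 1 + 2 = 3; 3 ≤ 3  holds
(5) 4w - 4s = 4(2) - 4(1) = 4  holds
(6) u = 3 is in {7, -1, 3}  holds

No — constraint 2 is not satisfied.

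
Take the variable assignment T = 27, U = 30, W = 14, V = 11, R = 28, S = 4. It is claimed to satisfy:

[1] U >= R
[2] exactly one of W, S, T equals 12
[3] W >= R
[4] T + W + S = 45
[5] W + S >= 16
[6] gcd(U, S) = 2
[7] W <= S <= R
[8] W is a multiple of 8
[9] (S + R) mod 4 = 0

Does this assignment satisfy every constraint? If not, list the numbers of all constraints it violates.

Constraints 2, 3, 7, and 8 are violated.

[1] U = 30, R = 28; 30 ≥ 28  OK
[2] W=14, S=4, T=27; 0 of them equal 12, not exactly one  FAIL
[3] W = 14, R = 28; 14 < 28 (want ≥)  FAIL
[4] T + W + S = 27 + 14 + 4 = 45  OK
[5] W + S = 14 + 4 = 18; 18 ≥ 16  OK
[6] gcd(30, 4) = 2  OK
[7] values 14, 4, 28; W = 14 is not <= S = 4  FAIL
[8] 14 = 8*1 + 6, so 8 does not divide 14  FAIL
[9] S + R = 32; 32 mod 4 = 0  OK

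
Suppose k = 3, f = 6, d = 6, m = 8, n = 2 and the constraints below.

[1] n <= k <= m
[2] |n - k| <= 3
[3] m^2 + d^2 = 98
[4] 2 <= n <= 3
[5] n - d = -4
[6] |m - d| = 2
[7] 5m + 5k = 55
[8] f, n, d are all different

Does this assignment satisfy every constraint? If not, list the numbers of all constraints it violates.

The assignment fails constraints 3, 8.

[1] values 2 <= 3 <= 8 — OK.
[2] |2 - 3| = 1; 1 ≤ 3 — OK.
[3] m^2 + d^2 = 8^2 + 6^2 = 64 + 36 = 100, not 98 — violated.
[4] n = 2 lies in [2, 3] — OK.
[5] n - d = 2 - 6 = -4 — OK.
[6] |8 - 6| = 2 — OK.
[7] 5m + 5k = 5(8) + 5(3) = 55 — OK.
[8] f = d = 6, not all different — violated.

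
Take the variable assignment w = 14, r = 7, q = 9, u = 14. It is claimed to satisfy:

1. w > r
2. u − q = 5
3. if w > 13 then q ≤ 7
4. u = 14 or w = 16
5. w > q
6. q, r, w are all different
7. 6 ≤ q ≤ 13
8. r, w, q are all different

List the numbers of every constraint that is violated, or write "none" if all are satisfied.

1. w = 14, r = 7; 14 > 7  holds
2. u − q = 14 − 9 = 5  holds
3. w = 14 > 13, so we need q ≤ 7; but q = 9 > 7  fails
4. u = 14 = 14 (first disjunct)  holds
5. w = 14, q = 9; 14 > 9  holds
6. values 9, 7, 14 are pairwise distinct  holds
7. q = 9 lies in [6, 13]  holds
8. values 7, 14, 9 are pairwise distinct  holds

Constraint 3 is violated.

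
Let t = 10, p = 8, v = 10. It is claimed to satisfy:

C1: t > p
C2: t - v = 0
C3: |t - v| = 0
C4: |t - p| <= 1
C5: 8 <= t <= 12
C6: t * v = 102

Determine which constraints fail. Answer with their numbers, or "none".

No — constraints 4, 6 are not satisfied.

C1: t = 10, p = 8; 10 > 8  ✔
C2: t - v = 10 - 10 = 0  ✔
C3: |10 - 10| = 0  ✔
C4: |10 - 8| = 2; 2 > 1, exceeds bound 1  ✘
C5: t = 10 lies in [8, 12]  ✔
C6: t * v = 10 * 10 = 100, not 102  ✘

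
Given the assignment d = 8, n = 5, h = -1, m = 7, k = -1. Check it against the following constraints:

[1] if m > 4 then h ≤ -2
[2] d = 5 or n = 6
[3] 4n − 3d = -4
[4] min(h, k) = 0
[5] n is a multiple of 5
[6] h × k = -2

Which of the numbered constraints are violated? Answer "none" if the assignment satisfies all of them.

Constraints 1, 2, 4, 6 do not hold.

[1] m = 7 > 4, so we need h ≤ -2; but h = -1 > -2  ✗
[2] d = 8 ≠ 5 and n = 5 ≠ 6; both disjuncts false  ✗
[3] 4n − 3d = 4(5) − 3(8) = -4  ✓
[4] min(-1, -1) = -1, not 0  ✗
[5] 5 / 5 = 1, so 5 divides 5  ✓
[6] h × k = -1 × (-1) = 1, not -2  ✗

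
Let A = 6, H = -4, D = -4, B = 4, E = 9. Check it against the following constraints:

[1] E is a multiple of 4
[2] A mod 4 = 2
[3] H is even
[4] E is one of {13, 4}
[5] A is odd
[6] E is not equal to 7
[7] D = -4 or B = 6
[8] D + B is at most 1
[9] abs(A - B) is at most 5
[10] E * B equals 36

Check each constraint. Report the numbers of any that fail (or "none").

The assignment fails constraints 1, 4, 5.

[1] 9 = 4*2 + 1, so 4 does not divide 9 — does not hold.
[2] 6 mod 4 = 2 — holds.
[3] H = -4 is even — holds.
[4] E = 9 is not in {13, 4} — does not hold.
[5] A = 6 is even — does not hold.
[6] E = 9, and 9 ≠ 7 — holds.
[7] D = -4 = -4 (first disjunct) — holds.
[8] D + B = -4 + 4 = 0; 0 ≤ 1 — holds.
[9] abs(6 - 4) = 2; 2 ≤ 5 — holds.
[10] E * B = 9 * 4 = 36 — holds.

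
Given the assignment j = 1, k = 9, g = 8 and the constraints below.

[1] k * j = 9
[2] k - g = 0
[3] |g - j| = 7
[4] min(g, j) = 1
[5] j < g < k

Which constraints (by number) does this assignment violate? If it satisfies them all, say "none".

No — constraint 2 is not satisfied.

[1] k * j = 9 * 1 = 9 — satisfied.
[2] k - g = 9 - 8 = 1, not 0 — violated.
[3] |8 - 1| = 7 — satisfied.
[4] min(8, 1) = 1 — satisfied.
[5] values 1 < 8 < 9 — satisfied.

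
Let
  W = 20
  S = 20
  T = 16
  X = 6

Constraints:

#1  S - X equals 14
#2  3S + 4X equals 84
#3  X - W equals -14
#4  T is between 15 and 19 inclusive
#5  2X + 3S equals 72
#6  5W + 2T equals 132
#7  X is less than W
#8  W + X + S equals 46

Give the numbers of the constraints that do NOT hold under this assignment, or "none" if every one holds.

The assignment satisfies every constraint.

#1 S - X = 20 - 6 = 14 — holds.
#2 3S + 4X = 3(20) + 4(6) = 84 — holds.
#3 X - W = 6 - 20 = -14 — holds.
#4 T = 16 lies in [15, 19] — holds.
#5 2X + 3S = 2(6) + 3(20) = 72 — holds.
#6 5W + 2T = 5(20) + 2(16) = 132 — holds.
#7 X = 6, W = 20; 6 < 20 — holds.
#8 W + X + S = 20 + 6 + 20 = 46 — holds.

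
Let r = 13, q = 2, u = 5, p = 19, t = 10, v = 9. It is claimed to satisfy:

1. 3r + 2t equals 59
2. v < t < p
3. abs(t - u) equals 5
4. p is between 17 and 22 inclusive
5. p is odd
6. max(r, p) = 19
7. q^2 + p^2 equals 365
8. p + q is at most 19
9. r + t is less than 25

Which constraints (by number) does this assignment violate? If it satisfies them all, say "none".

1. 3r + 2t = 3(13) + 2(10) = 59  ✔
2. values 9 < 10 < 19  ✔
3. abs(10 - 5) = 5  ✔
4. p = 19 lies in [17, 22]  ✔
5. p = 19 is odd  ✔
6. max(13, 19) = 19  ✔
7. q^2 + p^2 = 2^2 + 19^2 = 4 + 361 = 365  ✔
8. p + q = 19 + 2 = 21; 21 > 19, bound 19 not met  ✘
9. r + t = 13 + 10 = 23; 23 < 25  ✔

Constraint 8 does not hold.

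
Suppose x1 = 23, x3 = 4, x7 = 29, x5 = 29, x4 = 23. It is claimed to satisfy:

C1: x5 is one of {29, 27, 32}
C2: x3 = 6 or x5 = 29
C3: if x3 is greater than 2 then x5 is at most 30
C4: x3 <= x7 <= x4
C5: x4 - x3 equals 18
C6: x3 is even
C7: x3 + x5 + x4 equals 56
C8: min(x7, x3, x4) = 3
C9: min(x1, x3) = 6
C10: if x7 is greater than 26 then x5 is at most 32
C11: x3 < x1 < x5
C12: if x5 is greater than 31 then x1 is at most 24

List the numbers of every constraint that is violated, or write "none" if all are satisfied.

The assignment fails constraints 4, 5, 8, and 9.

C1: x5 = 29 is in {29, 27, 32}  ✓
C2: x3 = 4 ≠ 6, but x5 = 29 = 29 (second disjunct)  ✓
C3: x3 = 4 > 2, so we need x5 ≤ 30; x5 = 29 ≤ 30  ✓
C4: values 4, 29, 23; x7 = 29 is not <= x4 = 23  ✗
C5: x4 - x3 = 23 - 4 = 19, not 18  ✗
C6: x3 = 4 is even  ✓
C7: x3 + x5 + x4 = 4 + 29 + 23 = 56  ✓
C8: min(29, 4, 23) = 4, not 3  ✗
C9: min(23, 4) = 4, not 6  ✗
C10: x7 = 29 > 26, so we need x5 ≤ 32; x5 = 29 ≤ 32  ✓
C11: values 4 < 23 < 29  ✓
C12: x5 = 29, not > 31; antecedent false, conditional vacuously true  ✓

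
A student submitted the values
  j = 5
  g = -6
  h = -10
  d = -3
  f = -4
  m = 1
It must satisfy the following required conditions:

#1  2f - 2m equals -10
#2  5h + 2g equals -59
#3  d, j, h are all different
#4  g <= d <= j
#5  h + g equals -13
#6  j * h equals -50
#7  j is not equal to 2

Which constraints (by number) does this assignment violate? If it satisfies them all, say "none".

The assignment fails constraints 2, 5.

#1 2f - 2m = 2(-4) - 2(1) = -10 — holds.
#2 5h + 2g = 5(-10) + 2(-6) = -62, not -59 — fails.
#3 values -3, 5, -10 are pairwise distinct — holds.
#4 values -6 <= -3 <= 5 — holds.
#5 h + g = -10 + (-6) = -16, not -13 — fails.
#6 j * h = 5 * (-10) = -50 — holds.
#7 j = 5, and 5 ≠ 2 — holds.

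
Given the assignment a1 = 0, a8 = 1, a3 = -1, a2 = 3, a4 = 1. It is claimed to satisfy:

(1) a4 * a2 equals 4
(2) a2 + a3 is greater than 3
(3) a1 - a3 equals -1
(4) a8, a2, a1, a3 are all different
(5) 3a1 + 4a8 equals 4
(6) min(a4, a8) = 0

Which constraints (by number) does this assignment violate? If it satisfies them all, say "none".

(1) a4 * a2 = 1 * 3 = 3, not 4  fails
(2) a2 + a3 = 3 + (-1) = 2; 2 ≤ 3, bound 3 not met  fails
(3) a1 - a3 = 0 - (-1) = 1, not -1  fails
(4) values 1, 3, 0, -1 are pairwise distinct  holds
(5) 3a1 + 4a8 = 3(0) + 4(1) = 4  holds
(6) min(1, 1) = 1, not 0  fails

Violated: 1, 2, 3, 6.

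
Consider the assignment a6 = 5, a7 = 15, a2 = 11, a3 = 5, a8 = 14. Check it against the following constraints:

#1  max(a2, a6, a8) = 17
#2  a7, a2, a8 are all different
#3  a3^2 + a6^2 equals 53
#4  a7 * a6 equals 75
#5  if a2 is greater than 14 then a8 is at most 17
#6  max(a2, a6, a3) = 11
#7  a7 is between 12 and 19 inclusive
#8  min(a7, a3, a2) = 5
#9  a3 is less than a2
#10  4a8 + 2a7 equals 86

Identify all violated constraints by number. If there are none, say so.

The assignment fails constraints 1 and 3.

#1 max(11, 5, 14) = 14, not 17  ✘
#2 values 15, 11, 14 are pairwise distinct  ✔
#3 a3^2 + a6^2 = 5^2 + 5^2 = 25 + 25 = 50, not 53  ✘
#4 a7 * a6 = 15 * 5 = 75  ✔
#5 a2 = 11, not > 14; antecedent false, conditional vacuously true  ✔
#6 max(11, 5, 5) = 11  ✔
#7 a7 = 15 lies in [12, 19]  ✔
#8 min(15, 5, 11) = 5  ✔
#9 a3 = 5, a2 = 11; 5 < 11  ✔
#10 4a8 + 2a7 = 4(14) + 2(15) = 86  ✔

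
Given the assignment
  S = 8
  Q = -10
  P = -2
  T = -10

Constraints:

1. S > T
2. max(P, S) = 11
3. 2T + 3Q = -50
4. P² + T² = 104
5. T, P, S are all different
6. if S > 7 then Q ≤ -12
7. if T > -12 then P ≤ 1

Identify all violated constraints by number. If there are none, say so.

Constraints 2, 6 are violated.

1. S = 8, T = -10; 8 > -10  true
2. max(-2, 8) = 8, not 11  false
3. 2T + 3Q = 2(-10) + 3(-10) = -50  true
4. P² + T² = (-2)² + (-10)² = 4 + 100 = 104  true
5. values -10, -2, 8 are pairwise distinct  true
6. S = 8 > 7, so we need Q ≤ -12; but Q = -10 > -12  false
7. T = -10 > -12, so we need P ≤ 1; P = -2 ≤ 1  true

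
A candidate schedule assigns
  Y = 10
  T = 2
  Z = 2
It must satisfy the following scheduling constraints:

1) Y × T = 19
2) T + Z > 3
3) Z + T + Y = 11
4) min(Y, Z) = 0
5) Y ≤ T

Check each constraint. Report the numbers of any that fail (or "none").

Violated: 1, 3, 4, 5.

1) Y × T = 10 × 2 = 20, not 19 — fails.
2) T + Z = 2 + 2 = 4; 4 > 3 — holds.
3) Z + T + Y = 2 + 2 + 10 = 14, not 11 — fails.
4) min(10, 2) = 2, not 0 — fails.
5) Y = 10, T = 2; 10 > 2 (want ≤) — fails.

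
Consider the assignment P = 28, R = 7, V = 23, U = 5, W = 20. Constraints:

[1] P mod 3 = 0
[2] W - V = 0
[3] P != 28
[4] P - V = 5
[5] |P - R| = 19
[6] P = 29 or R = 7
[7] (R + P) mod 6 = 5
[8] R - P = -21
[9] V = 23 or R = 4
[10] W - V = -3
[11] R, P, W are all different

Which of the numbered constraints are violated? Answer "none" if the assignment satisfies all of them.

The assignment fails constraints 1, 2, 3, 5.

[1] 28 mod 3 = 1, not 0 — does not hold.
[2] W - V = 20 - 23 = -3, not 0 — does not hold.
[3] P = 28, but 28 is required to differ — does not hold.
[4] P - V = 28 - 23 = 5 — holds.
[5] |28 - 7| = 21, not 19 — does not hold.
[6] P = 28 ≠ 29, but R = 7 = 7 (second disjunct) — holds.
[7] R + P = 35; 35 mod 6 = 5 — holds.
[8] R - P = 7 - 28 = -21 — holds.
[9] V = 23 = 23 (first disjunct) — holds.
[10] W - V = 20 - 23 = -3 — holds.
[11] values 7, 28, 20 are pairwise distinct — holds.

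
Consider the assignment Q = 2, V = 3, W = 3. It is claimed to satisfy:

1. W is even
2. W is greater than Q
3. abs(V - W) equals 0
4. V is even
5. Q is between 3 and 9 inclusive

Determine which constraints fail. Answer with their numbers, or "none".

1. W = 3 is odd — fails.
2. W = 3, Q = 2; 3 > 2 — holds.
3. abs(3 - 3) = 0 — holds.
4. V = 3 is odd — fails.
5. Q = 2 is outside [3, 9] — fails.

The assignment fails constraints 1, 4, 5.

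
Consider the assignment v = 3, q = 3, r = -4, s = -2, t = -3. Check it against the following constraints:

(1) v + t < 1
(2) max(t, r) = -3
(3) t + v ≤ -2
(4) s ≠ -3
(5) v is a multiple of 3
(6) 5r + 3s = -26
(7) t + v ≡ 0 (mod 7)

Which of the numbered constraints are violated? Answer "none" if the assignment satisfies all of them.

(1) v + t = 3 + (-3) = 0; 0 < 1  ✓
(2) max(-3, -4) = -3  ✓
(3) t + v = -3 + 3 = 0; 0 > -2, bound -2 not met  ✗
(4) s = -2, and -2 ≠ -3  ✓
(5) 3 / 3 = 1, so 3 divides 3  ✓
(6) 5r + 3s = 5(-4) + 3(-2) = -26  ✓
(7) t + v = 0; 0 mod 7 = 0  ✓

No — constraint 3 is not satisfied.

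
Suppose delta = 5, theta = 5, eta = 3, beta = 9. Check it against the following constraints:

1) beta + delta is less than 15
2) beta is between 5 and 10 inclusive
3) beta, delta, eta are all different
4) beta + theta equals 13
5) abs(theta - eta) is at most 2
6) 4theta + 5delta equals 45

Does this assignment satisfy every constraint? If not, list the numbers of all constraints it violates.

No — constraint 4 is not satisfied.

1) beta + delta = 9 + 5 = 14; 14 < 15 — holds.
2) beta = 9 lies in [5, 10] — holds.
3) values 9, 5, 3 are pairwise distinct — holds.
4) beta + theta = 9 + 5 = 14, not 13 — does not hold.
5) abs(5 - 3) = 2; 2 ≤ 2 — holds.
6) 4theta + 5delta = 4(5) + 5(5) = 45 — holds.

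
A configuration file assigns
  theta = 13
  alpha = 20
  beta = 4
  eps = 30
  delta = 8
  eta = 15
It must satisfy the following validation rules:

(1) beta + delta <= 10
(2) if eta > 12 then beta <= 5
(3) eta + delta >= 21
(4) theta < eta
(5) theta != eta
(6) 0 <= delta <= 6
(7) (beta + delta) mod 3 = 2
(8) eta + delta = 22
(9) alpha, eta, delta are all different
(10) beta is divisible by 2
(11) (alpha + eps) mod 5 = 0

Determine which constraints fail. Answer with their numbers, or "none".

(1) beta + delta = 4 + 8 = 12; 12 > 10, bound 10 not met — violated.
(2) eta = 15 > 12, so we need beta ≤ 5; beta = 4 ≤ 5 — satisfied.
(3) eta + delta = 15 + 8 = 23; 23 ≥ 21 — satisfied.
(4) theta = 13, eta = 15; 13 < 15 — satisfied.
(5) theta = 13, eta = 15; distinct — satisfied.
(6) delta = 8 is outside [0, 6] — violated.
(7) beta + delta = 12; 12 mod 3 = 0, not 2 — violated.
(8) eta + delta = 15 + 8 = 23, not 22 — violated.
(9) values 20, 15, 8 are pairwise distinct — satisfied.
(10) 4 / 2 = 2, so 2 divides 4 — satisfied.
(11) alpha + eps = 50; 50 mod 5 = 0 — satisfied.

Constraints 1, 6, 7, 8 are violated.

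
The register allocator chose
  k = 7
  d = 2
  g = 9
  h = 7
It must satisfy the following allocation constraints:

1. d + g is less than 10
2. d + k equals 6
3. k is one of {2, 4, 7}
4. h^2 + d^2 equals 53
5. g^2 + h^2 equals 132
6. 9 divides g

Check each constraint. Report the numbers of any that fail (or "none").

The assignment fails constraints 1, 2, and 5.

1. d + g = 2 + 9 = 11; 11 ≥ 10, bound 10 not met  no
2. d + k = 2 + 7 = 9, not 6  no
3. k = 7 is in {2, 4, 7}  yes
4. h^2 + d^2 = 7^2 + 2^2 = 49 + 4 = 53  yes
5. g^2 + h^2 = 9^2 + 7^2 = 81 + 49 = 130, not 132  no
6. 9 / 9 = 1, so 9 divides 9  yes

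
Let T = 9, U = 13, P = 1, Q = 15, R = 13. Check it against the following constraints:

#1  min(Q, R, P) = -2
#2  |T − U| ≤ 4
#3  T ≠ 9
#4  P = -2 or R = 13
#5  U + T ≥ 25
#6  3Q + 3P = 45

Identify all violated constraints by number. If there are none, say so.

#1 min(15, 13, 1) = 1, not -2  fails
#2 |9 − 13| = 4; 4 ≤ 4  holds
#3 T = 9, but 9 is required to differ  fails
#4 P = 1 ≠ -2, but R = 13 = 13 (second disjunct)  holds
#5 U + T = 13 + 9 = 22; 22 < 25, bound 25 not met  fails
#6 3Q + 3P = 3(15) + 3(1) = 48, not 45  fails

Violated: 1, 3, 5, and 6.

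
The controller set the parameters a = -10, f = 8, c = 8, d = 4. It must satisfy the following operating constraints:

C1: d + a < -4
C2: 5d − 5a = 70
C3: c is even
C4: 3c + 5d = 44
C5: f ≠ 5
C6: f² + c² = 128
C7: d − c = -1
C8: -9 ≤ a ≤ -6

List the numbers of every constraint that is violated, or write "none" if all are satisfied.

Constraints 7, 8 are violated.

C1: d + a = 4 + (-10) = -6; -6 < -4  true
C2: 5d − 5a = 5(4) − 5(-10) = 70  true
C3: c = 8 is even  true
C4: 3c + 5d = 3(8) + 5(4) = 44  true
C5: f = 8, and 8 ≠ 5  true
C6: f² + c² = 8² + 8² = 64 + 64 = 128  true
C7: d − c = 4 − 8 = -4, not -1  false
C8: a = -10 is outside [-9, -6]  false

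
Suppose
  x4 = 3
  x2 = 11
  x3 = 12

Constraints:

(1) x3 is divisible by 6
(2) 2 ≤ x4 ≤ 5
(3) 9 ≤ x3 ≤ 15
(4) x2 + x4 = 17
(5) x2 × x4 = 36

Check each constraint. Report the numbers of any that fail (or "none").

Constraints 4 and 5 are violated.

(1) 12 / 6 = 2, so 6 divides 12  ✓
(2) x4 = 3 lies in [2, 5]  ✓
(3) x3 = 12 lies in [9, 15]  ✓
(4) x2 + x4 = 11 + 3 = 14, not 17  ✗
(5) x2 × x4 = 11 × 3 = 33, not 36  ✗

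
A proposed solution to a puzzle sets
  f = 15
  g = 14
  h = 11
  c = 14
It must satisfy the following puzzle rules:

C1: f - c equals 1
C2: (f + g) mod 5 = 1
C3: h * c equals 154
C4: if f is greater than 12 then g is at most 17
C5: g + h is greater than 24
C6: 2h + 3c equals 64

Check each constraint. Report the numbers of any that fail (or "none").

Violated: 2.

C1: f - c = 15 - 14 = 1 — OK.
C2: f + g = 29; 29 mod 5 = 4, not 1 — violated.
C3: h * c = 11 * 14 = 154 — OK.
C4: f = 15 > 12, so we need g ≤ 17; g = 14 ≤ 17 — OK.
C5: g + h = 14 + 11 = 25; 25 > 24 — OK.
C6: 2h + 3c = 2(11) + 3(14) = 64 — OK.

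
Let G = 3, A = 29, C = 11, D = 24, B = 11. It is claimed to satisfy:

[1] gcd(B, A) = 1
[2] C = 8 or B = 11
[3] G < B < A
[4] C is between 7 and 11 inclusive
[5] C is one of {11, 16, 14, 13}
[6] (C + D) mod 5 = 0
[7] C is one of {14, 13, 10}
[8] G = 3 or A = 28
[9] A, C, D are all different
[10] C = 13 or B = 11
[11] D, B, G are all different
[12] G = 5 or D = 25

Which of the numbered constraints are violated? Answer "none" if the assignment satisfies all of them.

[1] gcd(11, 29) = 1  ✓
[2] C = 11 ≠ 8, but B = 11 = 11 (second disjunct)  ✓
[3] values 3 < 11 < 29  ✓
[4] C = 11 lies in [7, 11]  ✓
[5] C = 11 is in {11, 16, 14, 13}  ✓
[6] C + D = 35; 35 mod 5 = 0  ✓
[7] C = 11 is not in {14, 13, 10}  ✗
[8] G = 3 = 3 (first disjunct)  ✓
[9] values 29, 11, 24 are pairwise distinct  ✓
[10] C = 11 ≠ 13, but B = 11 = 11 (second disjunct)  ✓
[11] values 24, 11, 3 are pairwise distinct  ✓
[12] G = 3 ≠ 5 and D = 24 ≠ 25; both disjuncts false  ✗

No — constraints 7 and 12 are not satisfied.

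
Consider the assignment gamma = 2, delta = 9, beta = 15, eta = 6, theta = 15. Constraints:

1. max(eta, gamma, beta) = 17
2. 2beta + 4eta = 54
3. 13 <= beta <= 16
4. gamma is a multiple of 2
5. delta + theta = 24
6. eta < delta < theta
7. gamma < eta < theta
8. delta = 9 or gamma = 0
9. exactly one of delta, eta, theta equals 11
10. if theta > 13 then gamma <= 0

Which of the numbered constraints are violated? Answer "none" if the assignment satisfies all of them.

1. max(6, 2, 15) = 15, not 17  ✘
2. 2beta + 4eta = 2(15) + 4(6) = 54  ✔
3. beta = 15 lies in [13, 16]  ✔
4. 2 / 2 = 1, so 2 divides 2  ✔
5. delta + theta = 9 + 15 = 24  ✔
6. values 6 < 9 < 15  ✔
7. values 2 < 6 < 15  ✔
8. delta = 9 = 9 (first disjunct)  ✔
9. delta=9, eta=6, theta=15; 0 of them equal 11, not exactly one  ✘
10. theta = 15 > 13, so we need gamma ≤ 0; but gamma = 2 > 0  ✘

No — constraints 1, 9, and 10 are not satisfied.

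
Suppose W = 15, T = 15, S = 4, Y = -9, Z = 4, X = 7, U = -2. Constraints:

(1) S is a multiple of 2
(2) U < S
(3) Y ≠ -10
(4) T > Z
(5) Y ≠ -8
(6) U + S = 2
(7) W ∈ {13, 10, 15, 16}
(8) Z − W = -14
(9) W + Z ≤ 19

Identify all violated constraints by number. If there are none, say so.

Constraint 8 is violated.

(1) 4 / 2 = 2, so 2 divides 4 — holds.
(2) U = -2, S = 4; -2 < 4 — holds.
(3) Y = -9, and -9 ≠ -10 — holds.
(4) T = 15, Z = 4; 15 > 4 — holds.
(5) Y = -9, and -9 ≠ -8 — holds.
(6) U + S = -2 + 4 = 2 — holds.
(7) W = 15 is in {13, 10, 15, 16} — holds.
(8) Z − W = 4 − 15 = -11, not -14 — fails.
(9) W + Z = 15 + 4 = 19; 19 ≤ 19 — holds.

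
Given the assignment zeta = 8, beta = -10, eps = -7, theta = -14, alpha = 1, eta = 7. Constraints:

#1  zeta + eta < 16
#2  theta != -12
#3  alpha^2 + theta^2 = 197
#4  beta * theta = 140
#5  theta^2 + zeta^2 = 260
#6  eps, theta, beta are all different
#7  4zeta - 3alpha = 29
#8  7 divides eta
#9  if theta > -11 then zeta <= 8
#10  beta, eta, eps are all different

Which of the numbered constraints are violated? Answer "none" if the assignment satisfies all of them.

The assignment satisfies every constraint.

#1 zeta + eta = 8 + 7 = 15; 15 < 16 — satisfied.
#2 theta = -14, and -14 ≠ -12 — satisfied.
#3 alpha^2 + theta^2 = 1^2 + (-14)^2 = 1 + 196 = 197 — satisfied.
#4 beta * theta = -10 * (-14) = 140 — satisfied.
#5 theta^2 + zeta^2 = (-14)^2 + 8^2 = 196 + 64 = 260 — satisfied.
#6 values -7, -14, -10 are pairwise distinct — satisfied.
#7 4zeta - 3alpha = 4(8) - 3(1) = 29 — satisfied.
#8 7 / 7 = 1, so 7 divides 7 — satisfied.
#9 theta = -14, not > -11; antecedent false, conditional vacuously true — satisfied.
#10 values -10, 7, -7 are pairwise distinct — satisfied.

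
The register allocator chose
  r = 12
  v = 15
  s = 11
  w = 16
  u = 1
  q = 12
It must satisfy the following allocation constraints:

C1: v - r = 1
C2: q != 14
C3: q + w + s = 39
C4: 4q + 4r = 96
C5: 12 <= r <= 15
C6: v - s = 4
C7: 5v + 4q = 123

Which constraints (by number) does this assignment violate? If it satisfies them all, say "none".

C1: v - r = 15 - 12 = 3, not 1  ✘
C2: q = 12, and 12 ≠ 14  ✔
C3: q + w + s = 12 + 16 + 11 = 39  ✔
C4: 4q + 4r = 4(12) + 4(12) = 96  ✔
C5: r = 12 lies in [12, 15]  ✔
C6: v - s = 15 - 11 = 4  ✔
C7: 5v + 4q = 5(15) + 4(12) = 123  ✔

No — constraint 1 is not satisfied.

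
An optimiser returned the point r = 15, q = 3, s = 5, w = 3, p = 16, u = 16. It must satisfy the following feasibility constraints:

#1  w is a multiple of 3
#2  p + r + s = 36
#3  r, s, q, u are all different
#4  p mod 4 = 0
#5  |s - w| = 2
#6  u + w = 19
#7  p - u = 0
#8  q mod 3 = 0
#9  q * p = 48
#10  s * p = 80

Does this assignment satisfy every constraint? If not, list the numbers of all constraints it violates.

#1 3 / 3 = 1, so 3 divides 3  ✓
#2 p + r + s = 16 + 15 + 5 = 36  ✓
#3 values 15, 5, 3, 16 are pairwise distinct  ✓
#4 16 mod 4 = 0  ✓
#5 |5 - 3| = 2  ✓
#6 u + w = 16 + 3 = 19  ✓
#7 p - u = 16 - 16 = 0  ✓
#8 3 mod 3 = 0  ✓
#9 q * p = 3 * 16 = 48  ✓
#10 s * p = 5 * 16 = 80  ✓

No violations.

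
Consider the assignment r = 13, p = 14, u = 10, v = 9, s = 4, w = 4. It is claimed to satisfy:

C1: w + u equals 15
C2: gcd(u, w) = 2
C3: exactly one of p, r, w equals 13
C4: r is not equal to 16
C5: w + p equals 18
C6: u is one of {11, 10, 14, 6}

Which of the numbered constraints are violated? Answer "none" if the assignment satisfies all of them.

C1: w + u = 4 + 10 = 14, not 15 — violated.
C2: gcd(10, 4) = 2 — satisfied.
C3: p=14, r=13, w=4; 1 of them equals 13 — satisfied.
C4: r = 13, and 13 ≠ 16 — satisfied.
C5: w + p = 4 + 14 = 18 — satisfied.
C6: u = 10 is in {11, 10, 14, 6} — satisfied.

Violated: 1.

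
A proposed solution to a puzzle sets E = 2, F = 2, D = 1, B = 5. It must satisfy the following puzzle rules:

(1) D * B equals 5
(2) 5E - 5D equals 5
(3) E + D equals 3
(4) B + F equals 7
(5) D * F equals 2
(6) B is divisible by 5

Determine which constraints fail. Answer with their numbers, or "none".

(1) D * B = 1 * 5 = 5 — OK.
(2) 5E - 5D = 5(2) - 5(1) = 5 — OK.
(3) E + D = 2 + 1 = 3 — OK.
(4) B + F = 5 + 2 = 7 — OK.
(5) D * F = 1 * 2 = 2 — OK.
(6) 5 / 5 = 1, so 5 divides 5 — OK.

No violations.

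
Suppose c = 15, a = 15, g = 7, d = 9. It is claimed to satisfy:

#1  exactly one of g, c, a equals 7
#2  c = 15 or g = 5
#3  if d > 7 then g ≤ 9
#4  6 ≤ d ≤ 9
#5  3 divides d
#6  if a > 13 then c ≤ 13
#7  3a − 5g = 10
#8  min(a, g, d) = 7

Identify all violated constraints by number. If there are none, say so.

Violated: 6.

#1 g=7, c=15, a=15; 1 of them equals 7  OK
#2 c = 15 = 15 (first disjunct)  OK
#3 d = 9 > 7, so we need g ≤ 9; g = 7 ≤ 9  OK
#4 d = 9 lies in [6, 9]  OK
#5 9 / 3 = 3, so 3 divides 9  OK
#6 a = 15 > 13, so we need c ≤ 13; but c = 15 > 13  FAIL
#7 3a − 5g = 3(15) − 5(7) = 10  OK
#8 min(15, 7, 9) = 7  OK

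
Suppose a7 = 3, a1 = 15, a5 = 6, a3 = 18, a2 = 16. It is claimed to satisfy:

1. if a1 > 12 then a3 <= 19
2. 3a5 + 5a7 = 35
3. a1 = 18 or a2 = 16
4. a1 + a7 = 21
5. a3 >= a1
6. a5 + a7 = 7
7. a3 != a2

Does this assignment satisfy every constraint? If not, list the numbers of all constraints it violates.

1. a1 = 15 > 12, so we need a3 ≤ 19; a3 = 18 ≤ 19 — holds.
2. 3a5 + 5a7 = 3(6) + 5(3) = 33, not 35 — does not hold.
3. a1 = 15 ≠ 18, but a2 = 16 = 16 (second disjunct) — holds.
4. a1 + a7 = 15 + 3 = 18, not 21 — does not hold.
5. a3 = 18, a1 = 15; 18 ≥ 15 — holds.
6. a5 + a7 = 6 + 3 = 9, not 7 — does not hold.
7. a3 = 18, a2 = 16; distinct — holds.

The assignment fails constraints 2, 4, and 6.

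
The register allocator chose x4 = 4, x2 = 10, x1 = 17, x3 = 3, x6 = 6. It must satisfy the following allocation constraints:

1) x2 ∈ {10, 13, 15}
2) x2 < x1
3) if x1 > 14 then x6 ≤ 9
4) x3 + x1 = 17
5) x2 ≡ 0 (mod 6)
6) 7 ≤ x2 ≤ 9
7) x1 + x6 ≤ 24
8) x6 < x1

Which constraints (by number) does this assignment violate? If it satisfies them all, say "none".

The assignment fails constraints 4, 5, 6.

1) x2 = 10 is in {10, 13, 15}  ✓
2) x2 = 10, x1 = 17; 10 < 17  ✓
3) x1 = 17 > 14, so we need x6 ≤ 9; x6 = 6 ≤ 9  ✓
4) x3 + x1 = 3 + 17 = 20, not 17  ✗
5) 10 mod 6 = 4, not 0  ✗
6) x2 = 10 is outside [7, 9]  ✗
7) x1 + x6 = 17 + 6 = 23; 23 ≤ 24  ✓
8) x6 = 6, x1 = 17; 6 < 17  ✓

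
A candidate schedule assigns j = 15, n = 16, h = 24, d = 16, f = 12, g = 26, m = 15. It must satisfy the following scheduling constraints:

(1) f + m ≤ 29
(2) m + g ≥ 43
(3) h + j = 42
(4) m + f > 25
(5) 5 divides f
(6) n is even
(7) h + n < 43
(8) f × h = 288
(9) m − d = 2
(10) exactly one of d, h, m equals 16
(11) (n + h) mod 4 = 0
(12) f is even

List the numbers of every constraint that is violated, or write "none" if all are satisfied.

Constraints 2, 3, 5, and 9 are violated.

(1) f + m = 12 + 15 = 27; 27 ≤ 29 — OK.
(2) m + g = 15 + 26 = 41; 41 < 43, bound 43 not met — violated.
(3) h + j = 24 + 15 = 39, not 42 — violated.
(4) m + f = 15 + 12 = 27; 27 > 25 — OK.
(5) 12 = 5×2 + 2, so 5 does not divide 12 — violated.
(6) n = 16 is even — OK.
(7) h + n = 24 + 16 = 40; 40 < 43 — OK.
(8) f × h = 12 × 24 = 288 — OK.
(9) m − d = 15 − 16 = -1, not 2 — violated.
(10) d=16, h=24, m=15; 1 of them equals 16 — OK.
(11) n + h = 40; 40 mod 4 = 0 — OK.
(12) f = 12 is even — OK.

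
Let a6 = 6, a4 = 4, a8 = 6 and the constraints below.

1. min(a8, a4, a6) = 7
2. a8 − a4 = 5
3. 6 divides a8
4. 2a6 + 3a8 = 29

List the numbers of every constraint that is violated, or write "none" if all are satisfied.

1. min(6, 4, 6) = 4, not 7  ✘
2. a8 − a4 = 6 − 4 = 2, not 5  ✘
3. 6 / 6 = 1, so 6 divides 6  ✔
4. 2a6 + 3a8 = 2(6) + 3(6) = 30, not 29  ✘

Violated: 1, 2, and 4.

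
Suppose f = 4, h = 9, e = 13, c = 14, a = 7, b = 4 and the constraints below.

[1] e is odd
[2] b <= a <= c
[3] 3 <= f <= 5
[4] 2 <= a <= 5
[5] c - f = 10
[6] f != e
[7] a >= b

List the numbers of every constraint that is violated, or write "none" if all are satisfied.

No — constraint 4 is not satisfied.

[1] e = 13 is odd — holds.
[2] values 4 <= 7 <= 14 — holds.
[3] f = 4 lies in [3, 5] — holds.
[4] a = 7 is outside [2, 5] — fails.
[5] c - f = 14 - 4 = 10 — holds.
[6] f = 4, e = 13; distinct — holds.
[7] a = 7, b = 4; 7 ≥ 4 — holds.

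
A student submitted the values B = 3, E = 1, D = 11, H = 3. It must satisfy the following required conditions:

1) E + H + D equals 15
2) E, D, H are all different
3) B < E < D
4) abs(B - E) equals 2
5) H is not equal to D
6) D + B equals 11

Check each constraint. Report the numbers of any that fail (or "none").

1) E + H + D = 1 + 3 + 11 = 15 — OK.
2) values 1, 11, 3 are pairwise distinct — OK.
3) values 3, 1, 11; B = 3 is not < E = 1 — violated.
4) abs(3 - 1) = 2 — OK.
5) H = 3, D = 11; distinct — OK.
6) D + B = 11 + 3 = 14, not 11 — violated.

No — constraints 3, 6 are not satisfied.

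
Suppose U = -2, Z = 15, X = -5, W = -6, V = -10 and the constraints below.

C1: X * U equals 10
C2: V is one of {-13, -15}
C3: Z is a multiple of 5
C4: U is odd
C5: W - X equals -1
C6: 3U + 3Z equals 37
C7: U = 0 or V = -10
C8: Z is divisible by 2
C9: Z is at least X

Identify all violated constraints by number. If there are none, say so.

Violated: 2, 4, 6, and 8.

C1: X * U = -5 * (-2) = 10 — holds.
C2: V = -10 is not in {-13, -15} — does not hold.
C3: 15 / 5 = 3, so 5 divides 15 — holds.
C4: U = -2 is even — does not hold.
C5: W - X = -6 - (-5) = -1 — holds.
C6: 3U + 3Z = 3(-2) + 3(15) = 39, not 37 — does not hold.
C7: U = -2 ≠ 0, but V = -10 = -10 (second disjunct) — holds.
C8: 15 = 2*7 + 1, so 2 does not divide 15 — does not hold.
C9: Z = 15, X = -5; 15 ≥ -5 — holds.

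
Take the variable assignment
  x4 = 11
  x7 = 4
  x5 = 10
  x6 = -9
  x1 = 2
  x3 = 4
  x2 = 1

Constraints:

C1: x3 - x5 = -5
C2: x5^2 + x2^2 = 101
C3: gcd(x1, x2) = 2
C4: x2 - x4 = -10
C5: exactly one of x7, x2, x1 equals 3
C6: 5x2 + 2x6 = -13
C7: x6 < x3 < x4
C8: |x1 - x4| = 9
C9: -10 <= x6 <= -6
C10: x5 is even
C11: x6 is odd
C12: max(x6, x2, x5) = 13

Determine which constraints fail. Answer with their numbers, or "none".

Constraints 1, 3, 5, 12 do not hold.

C1: x3 - x5 = 4 - 10 = -6, not -5 — fails.
C2: x5^2 + x2^2 = 10^2 + 1^2 = 100 + 1 = 101 — holds.
C3: gcd(2, 1) = 1, not 2 — fails.
C4: x2 - x4 = 1 - 11 = -10 — holds.
C5: x7=4, x2=1, x1=2; 0 of them equal 3, not exactly one — fails.
C6: 5x2 + 2x6 = 5(1) + 2(-9) = -13 — holds.
C7: values -9 < 4 < 11 — holds.
C8: |2 - 11| = 9 — holds.
C9: x6 = -9 lies in [-10, -6] — holds.
C10: x5 = 10 is even — holds.
C11: x6 = -9 is odd — holds.
C12: max(-9, 1, 10) = 10, not 13 — fails.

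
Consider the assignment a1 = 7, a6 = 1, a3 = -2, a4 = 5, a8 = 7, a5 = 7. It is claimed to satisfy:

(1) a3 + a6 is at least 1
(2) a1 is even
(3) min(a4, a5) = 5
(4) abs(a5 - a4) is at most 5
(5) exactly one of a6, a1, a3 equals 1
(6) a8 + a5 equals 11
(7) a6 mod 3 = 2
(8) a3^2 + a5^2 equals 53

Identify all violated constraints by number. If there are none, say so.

No — constraints 1, 2, 6, 7 are not satisfied.

(1) a3 + a6 = -2 + 1 = -1; -1 < 1, bound 1 not met  false
(2) a1 = 7 is odd  false
(3) min(5, 7) = 5  true
(4) abs(7 - 5) = 2; 2 ≤ 5  true
(5) a6=1, a1=7, a3=-2; 1 of them equals 1  true
(6) a8 + a5 = 7 + 7 = 14, not 11  false
(7) 1 mod 3 = 1, not 2  false
(8) a3^2 + a5^2 = (-2)^2 + 7^2 = 4 + 49 = 53  true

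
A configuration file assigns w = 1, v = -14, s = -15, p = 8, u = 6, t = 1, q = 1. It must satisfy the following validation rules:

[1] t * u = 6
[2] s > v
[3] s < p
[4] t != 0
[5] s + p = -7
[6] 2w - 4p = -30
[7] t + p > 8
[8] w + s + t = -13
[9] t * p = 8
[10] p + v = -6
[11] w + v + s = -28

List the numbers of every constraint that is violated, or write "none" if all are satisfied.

[1] t * u = 1 * 6 = 6 — satisfied.
[2] s = -15, v = -14; -15 ≤ -14 (want >) — violated.
[3] s = -15, p = 8; -15 < 8 — satisfied.
[4] t = 1, and 1 ≠ 0 — satisfied.
[5] s + p = -15 + 8 = -7 — satisfied.
[6] 2w - 4p = 2(1) - 4(8) = -30 — satisfied.
[7] t + p = 1 + 8 = 9; 9 > 8 — satisfied.
[8] w + s + t = 1 + (-15) + 1 = -13 — satisfied.
[9] t * p = 1 * 8 = 8 — satisfied.
[10] p + v = 8 + (-14) = -6 — satisfied.
[11] w + v + s = 1 + (-14) + (-15) = -28 — satisfied.

No — constraint 2 is not satisfied.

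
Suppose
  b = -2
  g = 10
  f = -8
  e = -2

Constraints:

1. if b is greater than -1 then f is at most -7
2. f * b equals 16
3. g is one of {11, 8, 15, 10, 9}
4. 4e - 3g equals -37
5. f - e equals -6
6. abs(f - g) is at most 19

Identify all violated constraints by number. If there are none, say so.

Constraint 4 does not hold.

1. b = -2, not > -1; antecedent false, conditional vacuously true — holds.
2. f * b = -8 * (-2) = 16 — holds.
3. g = 10 is in {11, 8, 15, 10, 9} — holds.
4. 4e - 3g = 4(-2) - 3(10) = -38, not -37 — fails.
5. f - e = -8 - (-2) = -6 — holds.
6. abs(-8 - 10) = 18; 18 ≤ 19 — holds.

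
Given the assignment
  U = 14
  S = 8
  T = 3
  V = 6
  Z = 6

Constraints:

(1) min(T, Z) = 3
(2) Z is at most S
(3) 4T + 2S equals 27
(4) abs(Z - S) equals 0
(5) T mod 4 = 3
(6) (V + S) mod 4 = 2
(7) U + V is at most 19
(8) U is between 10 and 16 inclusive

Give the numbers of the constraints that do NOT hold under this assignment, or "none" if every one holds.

Constraints 3, 4, 7 are violated.

(1) min(3, 6) = 3  holds
(2) Z = 6, S = 8; 6 ≤ 8  holds
(3) 4T + 2S = 4(3) + 2(8) = 28, not 27  fails
(4) abs(6 - 8) = 2, not 0  fails
(5) 3 mod 4 = 3  holds
(6) V + S = 14; 14 mod 4 = 2  holds
(7) U + V = 14 + 6 = 20; 20 > 19, bound 19 not met  fails
(8) U = 14 lies in [10, 16]  holds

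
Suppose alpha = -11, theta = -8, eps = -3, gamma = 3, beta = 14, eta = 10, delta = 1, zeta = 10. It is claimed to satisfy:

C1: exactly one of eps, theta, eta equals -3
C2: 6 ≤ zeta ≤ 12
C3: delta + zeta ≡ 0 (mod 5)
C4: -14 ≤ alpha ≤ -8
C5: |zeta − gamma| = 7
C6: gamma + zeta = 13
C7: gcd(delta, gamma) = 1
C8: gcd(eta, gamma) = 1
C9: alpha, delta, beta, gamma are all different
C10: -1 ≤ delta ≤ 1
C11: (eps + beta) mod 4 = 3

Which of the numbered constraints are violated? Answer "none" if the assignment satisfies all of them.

The assignment fails constraint 3.

C1: eps=-3, theta=-8, eta=10; 1 of them equals -3 — satisfied.
C2: zeta = 10 lies in [6, 12] — satisfied.
C3: delta + zeta = 11; 11 mod 5 = 1, not 0 — violated.
C4: alpha = -11 lies in [-14, -8] — satisfied.
C5: |10 − 3| = 7 — satisfied.
C6: gamma + zeta = 3 + 10 = 13 — satisfied.
C7: gcd(1, 3) = 1 — satisfied.
C8: gcd(10, 3) = 1 — satisfied.
C9: values -11, 1, 14, 3 are pairwise distinct — satisfied.
C10: delta = 1 lies in [-1, 1] — satisfied.
C11: eps + beta = 11; 11 mod 4 = 3 — satisfied.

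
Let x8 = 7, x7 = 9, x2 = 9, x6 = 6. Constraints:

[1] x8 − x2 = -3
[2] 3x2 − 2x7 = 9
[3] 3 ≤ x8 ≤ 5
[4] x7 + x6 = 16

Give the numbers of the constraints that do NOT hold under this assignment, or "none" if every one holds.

[1] x8 − x2 = 7 − 9 = -2, not -3 — violated.
[2] 3x2 − 2x7 = 3(9) − 2(9) = 9 — OK.
[3] x8 = 7 is outside [3, 5] — violated.
[4] x7 + x6 = 9 + 6 = 15, not 16 — violated.

Constraints 1, 3, and 4 are violated.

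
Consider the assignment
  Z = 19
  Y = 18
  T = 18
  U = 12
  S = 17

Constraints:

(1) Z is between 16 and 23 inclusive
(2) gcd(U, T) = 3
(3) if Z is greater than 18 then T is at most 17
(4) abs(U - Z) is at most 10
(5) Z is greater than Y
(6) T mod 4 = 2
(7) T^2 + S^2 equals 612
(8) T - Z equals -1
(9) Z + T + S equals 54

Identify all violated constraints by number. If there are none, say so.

(1) Z = 19 lies in [16, 23]  yes
(2) gcd(12, 18) = 6, not 3  no
(3) Z = 19 > 18, so we need T ≤ 17; but T = 18 > 17  no
(4) abs(12 - 19) = 7; 7 ≤ 10  yes
(5) Z = 19, Y = 18; 19 > 18  yes
(6) 18 mod 4 = 2  yes
(7) T^2 + S^2 = 18^2 + 17^2 = 324 + 289 = 613, not 612  no
(8) T - Z = 18 - 19 = -1  yes
(9) Z + T + S = 19 + 18 + 17 = 54  yes

The assignment fails constraints 2, 3, and 7.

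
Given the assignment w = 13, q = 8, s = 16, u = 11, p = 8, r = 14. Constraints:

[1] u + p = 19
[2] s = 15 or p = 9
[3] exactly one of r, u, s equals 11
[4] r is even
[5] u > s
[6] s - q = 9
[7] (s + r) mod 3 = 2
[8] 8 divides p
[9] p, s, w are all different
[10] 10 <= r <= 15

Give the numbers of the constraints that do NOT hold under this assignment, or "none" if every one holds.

[1] u + p = 11 + 8 = 19 — holds.
[2] s = 16 ≠ 15 and p = 8 ≠ 9; both disjuncts false — does not hold.
[3] r=14, u=11, s=16; 1 of them equals 11 — holds.
[4] r = 14 is even — holds.
[5] u = 11, s = 16; 11 ≤ 16 (want >) — does not hold.
[6] s - q = 16 - 8 = 8, not 9 — does not hold.
[7] s + r = 30; 30 mod 3 = 0, not 2 — does not hold.
[8] 8 / 8 = 1, so 8 divides 8 — holds.
[9] values 8, 16, 13 are pairwise distinct — holds.
[10] r = 14 lies in [10, 15] — holds.

The assignment fails constraints 2, 5, 6, and 7.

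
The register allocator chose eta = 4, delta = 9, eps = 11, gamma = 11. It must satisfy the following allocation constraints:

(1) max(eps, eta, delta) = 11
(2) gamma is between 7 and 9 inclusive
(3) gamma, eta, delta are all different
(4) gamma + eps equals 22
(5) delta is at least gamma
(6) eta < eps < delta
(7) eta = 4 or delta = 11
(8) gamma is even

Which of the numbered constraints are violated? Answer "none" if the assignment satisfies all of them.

The assignment fails constraints 2, 5, 6, and 8.

(1) max(11, 4, 9) = 11  true
(2) gamma = 11 is outside [7, 9]  false
(3) values 11, 4, 9 are pairwise distinct  true
(4) gamma + eps = 11 + 11 = 22  true
(5) delta = 9, gamma = 11; 9 < 11 (want ≥)  false
(6) values 4, 11, 9; eps = 11 is not < delta = 9  false
(7) eta = 4 = 4 (first disjunct)  true
(8) gamma = 11 is odd  false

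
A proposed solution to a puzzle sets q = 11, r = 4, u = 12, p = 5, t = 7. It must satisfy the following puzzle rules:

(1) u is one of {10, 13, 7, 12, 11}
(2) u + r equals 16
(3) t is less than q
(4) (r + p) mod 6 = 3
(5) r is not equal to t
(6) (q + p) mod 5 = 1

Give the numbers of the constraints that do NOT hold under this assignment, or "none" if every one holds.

(1) u = 12 is in {10, 13, 7, 12, 11}  ✓
(2) u + r = 12 + 4 = 16  ✓
(3) t = 7, q = 11; 7 < 11  ✓
(4) r + p = 9; 9 mod 6 = 3  ✓
(5) r = 4, t = 7; distinct  ✓
(6) q + p = 16; 16 mod 5 = 1  ✓

All constraints are satisfied.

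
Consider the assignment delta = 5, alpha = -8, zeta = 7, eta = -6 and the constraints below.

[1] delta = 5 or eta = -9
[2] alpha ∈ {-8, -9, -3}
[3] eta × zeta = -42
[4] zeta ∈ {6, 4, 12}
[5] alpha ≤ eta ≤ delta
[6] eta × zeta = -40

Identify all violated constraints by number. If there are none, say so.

[1] delta = 5 = 5 (first disjunct)  holds
[2] alpha = -8 is in {-8, -9, -3}  holds
[3] eta × zeta = -6 × 7 = -42  holds
[4] zeta = 7 is not in {6, 4, 12}  fails
[5] values -8 ≤ -6 ≤ 5  holds
[6] eta × zeta = -6 × 7 = -42, not -40  fails

No — constraints 4 and 6 are not satisfied.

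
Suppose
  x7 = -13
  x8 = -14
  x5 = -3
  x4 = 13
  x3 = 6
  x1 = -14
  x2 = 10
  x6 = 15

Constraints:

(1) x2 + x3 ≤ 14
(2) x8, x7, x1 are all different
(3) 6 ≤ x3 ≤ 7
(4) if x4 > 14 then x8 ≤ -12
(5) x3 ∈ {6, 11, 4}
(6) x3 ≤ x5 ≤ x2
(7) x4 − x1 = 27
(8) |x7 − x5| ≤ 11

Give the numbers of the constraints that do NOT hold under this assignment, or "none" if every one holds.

(1) x2 + x3 = 10 + 6 = 16; 16 > 14, bound 14 not met  ✘
(2) x8 = x1 = -14, not all different  ✘
(3) x3 = 6 lies in [6, 7]  ✔
(4) x4 = 13, not > 14; antecedent false, conditional vacuously true  ✔
(5) x3 = 6 is in {6, 11, 4}  ✔
(6) values 6, -3, 10; x3 = 6 is not ≤ x5 = -3  ✘
(7) x4 − x1 = 13 − (-14) = 27  ✔
(8) |-13 − (-3)| = 10; 10 ≤ 11  ✔

Constraints 1, 2, and 6 do not hold.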